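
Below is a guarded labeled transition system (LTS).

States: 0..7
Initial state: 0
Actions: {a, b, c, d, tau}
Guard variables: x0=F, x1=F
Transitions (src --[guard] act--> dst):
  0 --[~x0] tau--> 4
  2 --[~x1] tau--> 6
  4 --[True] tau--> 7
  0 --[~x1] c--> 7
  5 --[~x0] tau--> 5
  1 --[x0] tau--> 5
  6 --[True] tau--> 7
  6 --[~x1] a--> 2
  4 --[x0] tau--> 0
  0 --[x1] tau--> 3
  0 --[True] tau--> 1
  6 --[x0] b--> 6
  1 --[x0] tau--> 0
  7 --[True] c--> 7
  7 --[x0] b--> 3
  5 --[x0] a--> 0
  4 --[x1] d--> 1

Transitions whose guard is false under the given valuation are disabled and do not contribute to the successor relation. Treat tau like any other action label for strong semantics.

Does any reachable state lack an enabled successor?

Reach set: {0,1,4,7}
  0: c→7  tau→1  tau→4  [3 exit(s)]
  1: ∅  [STUCK]
  4: tau→7  [1 exit(s)]
  7: c→7  [1 exit(s)]
witness 1: tau

Answer: DEADLOCK at state 1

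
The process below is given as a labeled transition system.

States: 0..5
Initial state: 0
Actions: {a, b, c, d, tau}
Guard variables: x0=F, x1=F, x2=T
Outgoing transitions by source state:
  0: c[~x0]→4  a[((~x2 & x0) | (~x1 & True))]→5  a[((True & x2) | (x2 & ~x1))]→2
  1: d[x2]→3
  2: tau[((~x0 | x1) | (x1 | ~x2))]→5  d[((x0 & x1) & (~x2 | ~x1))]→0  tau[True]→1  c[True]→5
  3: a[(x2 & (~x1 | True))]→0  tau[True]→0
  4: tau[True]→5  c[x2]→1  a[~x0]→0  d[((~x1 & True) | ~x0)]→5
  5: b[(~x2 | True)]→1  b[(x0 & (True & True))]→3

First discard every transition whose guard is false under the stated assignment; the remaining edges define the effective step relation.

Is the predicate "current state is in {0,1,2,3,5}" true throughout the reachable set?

Answer: INVARIANT VIOLATED at state 4

Working:
Allowed set {0,1,2,3,5}
Reachable = {0,1,2,3,4,5}
  0: ✓
  1: ✓
  2: ✓
  3: ✓
  4: outside
  5: ✓
witness against invariant: c → 4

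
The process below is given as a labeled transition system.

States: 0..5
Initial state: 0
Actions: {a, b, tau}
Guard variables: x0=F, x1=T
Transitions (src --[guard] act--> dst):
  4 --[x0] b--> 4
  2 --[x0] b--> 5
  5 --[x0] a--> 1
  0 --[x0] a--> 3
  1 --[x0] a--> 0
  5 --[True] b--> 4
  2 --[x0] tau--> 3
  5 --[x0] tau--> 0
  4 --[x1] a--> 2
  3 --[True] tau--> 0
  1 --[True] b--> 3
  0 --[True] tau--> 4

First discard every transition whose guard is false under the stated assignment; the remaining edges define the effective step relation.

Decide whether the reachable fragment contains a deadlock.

R = {0,2,4}
  0: tau→4  [1 out]
  2: ∅  [no exit]
  4: a→2  [1 out]
witness 2: tau·a

Answer: DEADLOCK at state 2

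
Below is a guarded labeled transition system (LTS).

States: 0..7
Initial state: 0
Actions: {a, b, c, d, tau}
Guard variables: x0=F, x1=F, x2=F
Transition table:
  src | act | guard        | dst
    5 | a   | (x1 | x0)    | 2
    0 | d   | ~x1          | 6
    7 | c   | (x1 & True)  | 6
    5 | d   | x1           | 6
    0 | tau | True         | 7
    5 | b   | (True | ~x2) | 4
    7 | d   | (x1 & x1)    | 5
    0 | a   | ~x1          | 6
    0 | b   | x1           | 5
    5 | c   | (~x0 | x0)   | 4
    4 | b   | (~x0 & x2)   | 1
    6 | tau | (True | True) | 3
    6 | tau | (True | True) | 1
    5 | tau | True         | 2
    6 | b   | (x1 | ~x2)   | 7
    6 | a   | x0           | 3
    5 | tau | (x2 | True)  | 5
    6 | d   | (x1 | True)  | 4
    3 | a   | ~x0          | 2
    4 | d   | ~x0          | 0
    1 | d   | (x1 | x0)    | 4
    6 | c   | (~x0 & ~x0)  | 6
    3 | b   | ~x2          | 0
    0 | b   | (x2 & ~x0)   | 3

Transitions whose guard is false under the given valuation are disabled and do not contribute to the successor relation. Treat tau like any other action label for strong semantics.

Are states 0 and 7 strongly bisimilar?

Bisimulation quotient by refinement:
  π0 = {{0,1,2,3,4,5,6,7}}
  π1 = {{0},{1,2,7},{3},{4},{5},{6}}
6 equivalence class(es) (converged in 2)
[0]={0}  [7]={1,2,7}

Answer: NOT BISIMILAR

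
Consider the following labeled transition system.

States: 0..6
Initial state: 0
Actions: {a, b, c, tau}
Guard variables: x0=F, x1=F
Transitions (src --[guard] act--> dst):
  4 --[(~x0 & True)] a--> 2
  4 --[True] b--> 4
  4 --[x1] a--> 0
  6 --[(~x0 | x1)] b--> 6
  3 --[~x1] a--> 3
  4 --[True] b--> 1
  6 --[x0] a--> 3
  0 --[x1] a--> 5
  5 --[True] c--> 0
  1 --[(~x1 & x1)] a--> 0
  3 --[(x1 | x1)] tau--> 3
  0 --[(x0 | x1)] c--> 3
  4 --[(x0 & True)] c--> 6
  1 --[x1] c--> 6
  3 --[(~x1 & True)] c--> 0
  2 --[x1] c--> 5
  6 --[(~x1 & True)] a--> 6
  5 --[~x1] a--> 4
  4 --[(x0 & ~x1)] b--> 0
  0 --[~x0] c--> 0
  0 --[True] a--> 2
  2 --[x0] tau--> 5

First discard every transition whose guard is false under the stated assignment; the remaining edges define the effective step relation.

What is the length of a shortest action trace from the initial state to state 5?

Answer: UNREACHABLE

Trace:
Breadth-first toward 5:
  L0 = {0}
  L1 = {2}
5 never appears.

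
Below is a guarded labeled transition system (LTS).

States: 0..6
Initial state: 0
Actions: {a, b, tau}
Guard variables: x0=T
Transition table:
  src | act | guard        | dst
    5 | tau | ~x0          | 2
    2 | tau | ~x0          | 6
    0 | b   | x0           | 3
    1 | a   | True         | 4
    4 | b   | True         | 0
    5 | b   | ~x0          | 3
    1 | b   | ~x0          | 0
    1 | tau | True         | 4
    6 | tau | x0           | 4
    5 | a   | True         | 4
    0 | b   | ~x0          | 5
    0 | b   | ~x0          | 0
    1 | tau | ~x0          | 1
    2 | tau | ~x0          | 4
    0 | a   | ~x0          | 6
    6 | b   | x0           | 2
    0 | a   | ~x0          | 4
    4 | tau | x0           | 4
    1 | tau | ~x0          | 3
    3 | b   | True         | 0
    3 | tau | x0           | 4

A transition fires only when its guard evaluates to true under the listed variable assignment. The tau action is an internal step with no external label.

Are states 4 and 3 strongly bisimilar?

Answer: BISIMILAR

Analysis:
Bisimulation quotient by refinement:
  π0 = {{0,1,2,3,4,5,6}}
  π1 = {{0},{1},{2},{3,4,6},{5}}
  π2 = {{0},{1},{2},{3,4},{5},{6}}
6 equivalence class(es) (converged in 3)
[4]={3,4}  [3]={3,4}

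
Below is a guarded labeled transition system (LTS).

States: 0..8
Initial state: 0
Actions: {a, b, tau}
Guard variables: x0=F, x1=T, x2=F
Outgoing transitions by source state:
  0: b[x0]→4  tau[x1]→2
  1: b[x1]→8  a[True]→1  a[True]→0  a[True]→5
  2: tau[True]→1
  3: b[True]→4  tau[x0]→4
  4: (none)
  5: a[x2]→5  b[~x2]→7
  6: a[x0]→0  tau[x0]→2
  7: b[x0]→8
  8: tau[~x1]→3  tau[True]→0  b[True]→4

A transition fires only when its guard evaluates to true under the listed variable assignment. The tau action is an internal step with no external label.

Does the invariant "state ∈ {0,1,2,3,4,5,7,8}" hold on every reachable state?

Answer: INVARIANT HOLDS

Working:
Inv-set: {0,1,2,3,4,5,7,8}
Reach set: {0,1,2,4,5,7,8}
  0: ok
  1: ok
  2: ok
  4: ok
  5: ok
  7: ok
  8: ok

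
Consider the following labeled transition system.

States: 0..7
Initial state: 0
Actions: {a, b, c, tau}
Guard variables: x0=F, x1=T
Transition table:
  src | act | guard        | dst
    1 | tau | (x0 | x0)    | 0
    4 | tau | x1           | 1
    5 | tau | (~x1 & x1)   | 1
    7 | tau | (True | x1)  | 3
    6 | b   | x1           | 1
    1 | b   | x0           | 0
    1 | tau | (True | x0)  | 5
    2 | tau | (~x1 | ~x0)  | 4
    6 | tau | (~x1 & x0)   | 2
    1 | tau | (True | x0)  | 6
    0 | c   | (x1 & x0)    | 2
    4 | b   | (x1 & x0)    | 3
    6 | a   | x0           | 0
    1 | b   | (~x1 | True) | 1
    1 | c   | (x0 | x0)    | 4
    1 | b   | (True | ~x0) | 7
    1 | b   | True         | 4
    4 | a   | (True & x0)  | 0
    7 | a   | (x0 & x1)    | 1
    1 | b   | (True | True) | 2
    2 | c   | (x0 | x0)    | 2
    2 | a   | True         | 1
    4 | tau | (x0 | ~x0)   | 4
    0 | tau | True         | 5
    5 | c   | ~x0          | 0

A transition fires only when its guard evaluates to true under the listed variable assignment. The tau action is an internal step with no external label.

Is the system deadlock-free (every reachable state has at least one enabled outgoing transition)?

Reachable = {0,5}
  0: tau→5  [deg 1]
  5: c→0  [deg 1]

Answer: DEADLOCK-FREE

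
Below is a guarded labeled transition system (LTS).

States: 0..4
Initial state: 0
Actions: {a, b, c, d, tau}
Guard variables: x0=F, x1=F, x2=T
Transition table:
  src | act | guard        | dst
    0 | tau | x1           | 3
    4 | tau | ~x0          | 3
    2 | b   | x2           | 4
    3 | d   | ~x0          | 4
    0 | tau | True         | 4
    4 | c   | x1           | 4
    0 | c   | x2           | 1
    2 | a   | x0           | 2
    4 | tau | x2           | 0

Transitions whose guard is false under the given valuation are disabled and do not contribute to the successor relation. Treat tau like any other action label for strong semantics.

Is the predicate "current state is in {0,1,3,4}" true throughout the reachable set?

Safe = {0,1,3,4}
Reachable = {0,1,3,4}
  0: ok
  1: ok
  3: ok
  4: ok

Answer: INVARIANT HOLDS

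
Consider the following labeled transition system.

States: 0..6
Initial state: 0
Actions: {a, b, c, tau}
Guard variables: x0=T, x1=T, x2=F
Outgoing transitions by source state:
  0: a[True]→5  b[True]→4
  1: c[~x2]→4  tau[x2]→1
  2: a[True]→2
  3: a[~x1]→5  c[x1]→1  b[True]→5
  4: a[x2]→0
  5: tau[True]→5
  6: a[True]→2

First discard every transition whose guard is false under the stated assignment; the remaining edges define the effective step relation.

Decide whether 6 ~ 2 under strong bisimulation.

Compute ~ classes (split until stable):
  round 0: {{0,1,2,3,4,5,6}}
  round 1: {{0},{1},{2,6},{3},{4},{5}}
Fixed point at round 2; 6 class(es).
[6]={2,6}  [2]={2,6}

Answer: BISIMILAR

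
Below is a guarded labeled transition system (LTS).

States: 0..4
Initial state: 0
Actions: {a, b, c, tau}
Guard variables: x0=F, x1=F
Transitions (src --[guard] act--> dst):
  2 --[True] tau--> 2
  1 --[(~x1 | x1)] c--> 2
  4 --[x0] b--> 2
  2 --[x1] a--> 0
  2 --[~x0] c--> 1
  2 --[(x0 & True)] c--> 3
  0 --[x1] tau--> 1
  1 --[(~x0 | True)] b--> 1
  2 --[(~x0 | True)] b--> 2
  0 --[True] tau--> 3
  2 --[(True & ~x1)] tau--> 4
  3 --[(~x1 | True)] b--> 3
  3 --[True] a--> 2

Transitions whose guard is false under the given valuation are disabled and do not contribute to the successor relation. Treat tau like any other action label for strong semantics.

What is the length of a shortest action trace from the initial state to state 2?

Answer: 2

Working:
Breadth-first toward 2:
  Layer 0: {0}
  Layer 1: {3}
  Layer 2: {2}
2 enters at depth 2; path tau·a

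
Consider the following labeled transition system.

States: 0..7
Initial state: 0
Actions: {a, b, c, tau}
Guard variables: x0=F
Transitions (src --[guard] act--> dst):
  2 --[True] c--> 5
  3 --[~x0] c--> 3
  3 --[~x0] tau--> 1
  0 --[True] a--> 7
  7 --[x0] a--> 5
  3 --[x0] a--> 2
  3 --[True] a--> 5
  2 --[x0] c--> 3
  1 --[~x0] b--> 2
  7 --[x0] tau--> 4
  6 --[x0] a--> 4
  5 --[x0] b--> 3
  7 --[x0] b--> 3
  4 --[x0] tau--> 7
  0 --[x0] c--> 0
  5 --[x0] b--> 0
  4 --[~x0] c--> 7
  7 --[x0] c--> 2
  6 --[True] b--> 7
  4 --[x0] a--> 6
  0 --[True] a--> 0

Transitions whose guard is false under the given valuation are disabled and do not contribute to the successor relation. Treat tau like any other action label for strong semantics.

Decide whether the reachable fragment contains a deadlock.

Answer: DEADLOCK at state 7

Working:
Reachable = {0,7}
  0: a→0  a→7  [2 exit(s)]
  7: ∅  [deadlock]
trace reaching 7: a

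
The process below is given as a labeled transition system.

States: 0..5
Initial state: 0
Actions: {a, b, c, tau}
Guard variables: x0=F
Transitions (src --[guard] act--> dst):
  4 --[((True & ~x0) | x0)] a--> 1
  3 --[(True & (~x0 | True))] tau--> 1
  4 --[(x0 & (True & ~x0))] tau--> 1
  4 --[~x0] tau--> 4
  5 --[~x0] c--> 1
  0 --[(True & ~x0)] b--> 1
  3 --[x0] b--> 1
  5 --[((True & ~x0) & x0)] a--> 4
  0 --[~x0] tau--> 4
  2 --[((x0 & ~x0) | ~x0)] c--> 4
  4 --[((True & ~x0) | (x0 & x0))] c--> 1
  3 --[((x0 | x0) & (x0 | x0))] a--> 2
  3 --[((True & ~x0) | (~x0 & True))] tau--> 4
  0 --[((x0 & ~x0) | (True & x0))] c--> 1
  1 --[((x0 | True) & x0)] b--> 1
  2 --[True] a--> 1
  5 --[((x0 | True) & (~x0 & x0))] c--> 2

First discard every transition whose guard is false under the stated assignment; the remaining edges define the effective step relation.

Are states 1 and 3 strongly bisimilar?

Refine partition for ~:
  round 0: {{0,1,2,3,4,5}}
  round 1: {{0},{1},{2},{3},{4},{5}}
Fixed point at round 2; 6 class(es).
1∈{1}, 3∈{3}

Answer: NOT BISIMILAR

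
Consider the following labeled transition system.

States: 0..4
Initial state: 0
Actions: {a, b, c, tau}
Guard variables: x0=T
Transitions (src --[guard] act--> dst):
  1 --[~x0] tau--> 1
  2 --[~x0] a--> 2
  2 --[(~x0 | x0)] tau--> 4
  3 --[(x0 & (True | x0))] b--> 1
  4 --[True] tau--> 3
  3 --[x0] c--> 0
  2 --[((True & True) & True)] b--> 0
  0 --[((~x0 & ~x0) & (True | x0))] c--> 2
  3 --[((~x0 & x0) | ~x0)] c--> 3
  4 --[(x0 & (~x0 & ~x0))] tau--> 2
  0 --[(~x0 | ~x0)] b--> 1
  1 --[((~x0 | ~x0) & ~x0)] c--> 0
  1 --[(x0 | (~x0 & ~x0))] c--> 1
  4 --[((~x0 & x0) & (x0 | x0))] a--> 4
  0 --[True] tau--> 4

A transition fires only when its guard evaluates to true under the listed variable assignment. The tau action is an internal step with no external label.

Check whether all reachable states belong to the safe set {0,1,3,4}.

Answer: INVARIANT HOLDS

Trace:
Inv-set: {0,1,3,4}
Reach set: {0,1,3,4}
  0: ok
  1: ok
  3: ok
  4: ok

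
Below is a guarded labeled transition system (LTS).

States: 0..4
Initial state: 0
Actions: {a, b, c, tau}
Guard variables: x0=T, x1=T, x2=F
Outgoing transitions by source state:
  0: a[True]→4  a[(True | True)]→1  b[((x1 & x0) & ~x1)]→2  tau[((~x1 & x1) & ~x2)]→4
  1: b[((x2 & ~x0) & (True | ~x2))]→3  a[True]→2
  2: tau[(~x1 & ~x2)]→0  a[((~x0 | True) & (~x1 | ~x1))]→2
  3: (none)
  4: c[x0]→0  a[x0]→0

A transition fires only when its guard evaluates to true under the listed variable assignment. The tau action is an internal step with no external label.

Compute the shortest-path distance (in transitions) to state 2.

Answer: 2

Analysis:
Layered search for 2:
  depth 0: {0}
  depth 1: {1,4}
  depth 2: {2}
2 enters at depth 2; path a·a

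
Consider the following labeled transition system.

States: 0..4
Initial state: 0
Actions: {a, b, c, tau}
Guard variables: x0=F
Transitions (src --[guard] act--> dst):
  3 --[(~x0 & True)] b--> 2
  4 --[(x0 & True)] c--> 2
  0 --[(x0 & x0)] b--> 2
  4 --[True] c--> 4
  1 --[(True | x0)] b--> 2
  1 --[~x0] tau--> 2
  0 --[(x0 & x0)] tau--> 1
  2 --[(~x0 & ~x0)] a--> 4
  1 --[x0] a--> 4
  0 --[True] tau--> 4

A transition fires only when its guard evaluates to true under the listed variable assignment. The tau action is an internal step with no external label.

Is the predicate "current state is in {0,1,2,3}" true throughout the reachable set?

Inv-set: {0,1,2,3}
R = {0,4}
  0: ✓
  4: ✗ unsafe
reach 4 via tau — violates

Answer: INVARIANT VIOLATED at state 4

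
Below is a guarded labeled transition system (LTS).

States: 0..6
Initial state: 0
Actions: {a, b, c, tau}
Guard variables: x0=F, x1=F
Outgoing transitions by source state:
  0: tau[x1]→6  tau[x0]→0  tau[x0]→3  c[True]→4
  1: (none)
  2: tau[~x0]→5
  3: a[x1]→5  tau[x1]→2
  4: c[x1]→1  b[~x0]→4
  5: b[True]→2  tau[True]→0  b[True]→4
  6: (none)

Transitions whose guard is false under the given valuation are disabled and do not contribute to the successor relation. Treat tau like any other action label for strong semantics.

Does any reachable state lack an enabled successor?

Answer: DEADLOCK-FREE

Working:
Reachable = {0,4}
  0: c→4  [1 out]
  4: b→4  [1 out]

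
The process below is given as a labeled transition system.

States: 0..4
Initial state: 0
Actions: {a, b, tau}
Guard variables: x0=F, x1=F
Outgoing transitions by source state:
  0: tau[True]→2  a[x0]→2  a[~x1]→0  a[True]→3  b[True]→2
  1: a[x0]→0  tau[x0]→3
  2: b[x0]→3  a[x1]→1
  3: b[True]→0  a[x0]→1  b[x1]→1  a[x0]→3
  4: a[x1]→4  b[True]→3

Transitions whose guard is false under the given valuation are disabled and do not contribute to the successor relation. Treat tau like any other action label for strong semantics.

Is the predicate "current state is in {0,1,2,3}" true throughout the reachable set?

Answer: INVARIANT HOLDS

Working:
Inv-set: {0,1,2,3}
Reachable = {0,2,3}
  0: ✓
  2: ✓
  3: ✓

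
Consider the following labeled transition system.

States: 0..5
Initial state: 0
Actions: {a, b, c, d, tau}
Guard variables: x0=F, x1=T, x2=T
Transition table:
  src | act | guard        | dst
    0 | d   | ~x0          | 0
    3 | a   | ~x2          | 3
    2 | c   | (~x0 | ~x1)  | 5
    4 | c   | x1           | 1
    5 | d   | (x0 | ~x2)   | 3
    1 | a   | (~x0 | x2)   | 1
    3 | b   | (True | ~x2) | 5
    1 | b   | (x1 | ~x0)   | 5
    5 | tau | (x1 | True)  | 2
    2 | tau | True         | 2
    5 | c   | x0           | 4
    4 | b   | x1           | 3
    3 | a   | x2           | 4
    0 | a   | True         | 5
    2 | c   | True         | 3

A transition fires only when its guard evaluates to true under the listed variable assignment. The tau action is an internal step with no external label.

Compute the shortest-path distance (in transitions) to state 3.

Answer: 3

Trace:
BFS to 3:
  L0 = {0}
  L1 = {5}
  L2 = {2}
  L3 = {3}
3 enters at depth 3; path a·tau·c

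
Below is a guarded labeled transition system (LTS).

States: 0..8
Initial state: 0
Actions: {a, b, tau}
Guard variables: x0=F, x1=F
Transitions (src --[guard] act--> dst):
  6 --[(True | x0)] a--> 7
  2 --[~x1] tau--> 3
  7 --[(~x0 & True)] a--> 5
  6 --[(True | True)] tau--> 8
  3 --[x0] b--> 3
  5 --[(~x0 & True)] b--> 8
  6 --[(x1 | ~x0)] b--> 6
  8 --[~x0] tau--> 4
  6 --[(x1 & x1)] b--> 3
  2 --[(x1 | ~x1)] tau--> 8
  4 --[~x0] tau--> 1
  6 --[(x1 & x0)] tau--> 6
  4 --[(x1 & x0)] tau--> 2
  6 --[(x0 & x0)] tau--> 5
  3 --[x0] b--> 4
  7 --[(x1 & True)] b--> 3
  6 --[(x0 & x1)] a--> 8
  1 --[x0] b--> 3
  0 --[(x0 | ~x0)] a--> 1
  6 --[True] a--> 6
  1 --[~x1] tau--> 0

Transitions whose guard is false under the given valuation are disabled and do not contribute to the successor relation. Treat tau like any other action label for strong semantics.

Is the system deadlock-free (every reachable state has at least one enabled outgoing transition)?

Answer: DEADLOCK-FREE

Analysis:
R = {0,1}
  0: a→1  [1 out]
  1: tau→0  [1 out]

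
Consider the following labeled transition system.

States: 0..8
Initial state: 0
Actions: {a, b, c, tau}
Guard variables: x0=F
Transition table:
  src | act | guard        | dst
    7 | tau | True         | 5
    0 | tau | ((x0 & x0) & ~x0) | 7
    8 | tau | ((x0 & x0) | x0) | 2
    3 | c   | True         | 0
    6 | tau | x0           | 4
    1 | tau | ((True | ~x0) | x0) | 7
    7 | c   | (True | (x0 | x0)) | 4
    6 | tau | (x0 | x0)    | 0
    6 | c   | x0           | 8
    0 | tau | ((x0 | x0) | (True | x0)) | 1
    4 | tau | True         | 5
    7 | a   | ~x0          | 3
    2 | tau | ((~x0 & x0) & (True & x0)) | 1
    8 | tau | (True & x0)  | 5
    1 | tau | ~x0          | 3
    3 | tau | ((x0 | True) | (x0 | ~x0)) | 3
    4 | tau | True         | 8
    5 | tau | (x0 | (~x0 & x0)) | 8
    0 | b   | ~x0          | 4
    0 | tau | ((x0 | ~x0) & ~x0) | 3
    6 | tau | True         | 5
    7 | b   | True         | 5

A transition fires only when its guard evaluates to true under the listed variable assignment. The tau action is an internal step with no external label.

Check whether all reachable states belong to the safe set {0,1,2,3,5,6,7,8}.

Inv-set: {0,1,2,3,5,6,7,8}
Reach set: {0,1,3,4,5,7,8}
  0: ok
  1: ok
  3: ok
  4: ✗ unsafe
  5: ok
  7: ok
  8: ok
counterexample path to 4: b

Answer: INVARIANT VIOLATED at state 4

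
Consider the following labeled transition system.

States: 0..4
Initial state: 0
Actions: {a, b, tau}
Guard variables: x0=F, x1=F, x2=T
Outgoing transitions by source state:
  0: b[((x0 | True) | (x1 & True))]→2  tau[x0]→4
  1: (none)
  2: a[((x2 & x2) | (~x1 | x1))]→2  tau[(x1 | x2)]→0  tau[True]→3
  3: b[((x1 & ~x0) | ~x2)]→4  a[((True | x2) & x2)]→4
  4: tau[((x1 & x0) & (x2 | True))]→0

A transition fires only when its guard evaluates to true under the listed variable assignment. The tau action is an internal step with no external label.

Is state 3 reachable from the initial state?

Answer: REACHABLE

Working:
5 transition(s) survive guard evaluation.
Layer 0: {0}
Layer 1: {2}  now seen {0,2}
Layer 2: {3}  now seen {0,2,3}
Layer 3: {4}  now seen {0,2,3,4}
Reach set: {0,2,3,4}
witness 3: b·tau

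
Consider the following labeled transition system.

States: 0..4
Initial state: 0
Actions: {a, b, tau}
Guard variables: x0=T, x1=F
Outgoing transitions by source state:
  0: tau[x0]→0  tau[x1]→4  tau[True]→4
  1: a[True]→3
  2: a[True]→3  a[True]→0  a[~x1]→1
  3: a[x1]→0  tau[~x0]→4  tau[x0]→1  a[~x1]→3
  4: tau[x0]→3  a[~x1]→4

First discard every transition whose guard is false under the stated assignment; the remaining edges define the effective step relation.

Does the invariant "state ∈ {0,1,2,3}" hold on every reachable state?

Answer: INVARIANT VIOLATED at state 4

Working:
Safe = {0,1,2,3}
R = {0,1,3,4}
  0: ok
  1: ok
  3: ok
  4: outside
reach 4 via tau — violates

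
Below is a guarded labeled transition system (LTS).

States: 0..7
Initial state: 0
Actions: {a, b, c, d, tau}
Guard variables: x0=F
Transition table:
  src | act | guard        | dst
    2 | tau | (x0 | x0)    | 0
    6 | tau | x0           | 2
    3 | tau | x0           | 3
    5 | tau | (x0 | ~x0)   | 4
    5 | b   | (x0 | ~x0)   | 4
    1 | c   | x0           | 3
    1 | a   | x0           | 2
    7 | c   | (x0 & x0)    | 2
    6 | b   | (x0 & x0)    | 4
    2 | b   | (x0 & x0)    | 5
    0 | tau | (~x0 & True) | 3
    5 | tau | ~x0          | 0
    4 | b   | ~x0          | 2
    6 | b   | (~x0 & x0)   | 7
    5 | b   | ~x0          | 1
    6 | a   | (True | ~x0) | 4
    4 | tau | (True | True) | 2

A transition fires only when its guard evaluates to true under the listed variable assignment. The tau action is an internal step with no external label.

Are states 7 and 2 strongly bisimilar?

Refine partition for ~:
  P[0] = {{0,1,2,3,4,5,6,7}}
  P[1] = {{0},{1,2,3,7},{4,5},{6}}
  P[2] = {{0},{1,2,3,7},{4},{5},{6}}
stable after 3 split(s): 5 block(s)
[7]={1,2,3,7}  [2]={1,2,3,7}

Answer: BISIMILAR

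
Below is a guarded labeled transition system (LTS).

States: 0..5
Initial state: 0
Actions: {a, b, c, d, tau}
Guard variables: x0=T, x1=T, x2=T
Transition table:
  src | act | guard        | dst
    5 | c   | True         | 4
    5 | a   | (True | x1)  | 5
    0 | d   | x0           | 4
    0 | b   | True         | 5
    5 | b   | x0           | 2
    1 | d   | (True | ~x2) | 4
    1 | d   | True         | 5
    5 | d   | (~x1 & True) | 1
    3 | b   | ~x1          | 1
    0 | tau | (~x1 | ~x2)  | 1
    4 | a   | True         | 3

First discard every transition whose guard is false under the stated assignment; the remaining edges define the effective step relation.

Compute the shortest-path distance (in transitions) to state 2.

Layered search for 2:
  L0 = {0}
  L1 = {4,5}
  L2 = {2,3}
2 enters at depth 2; path b·b

Answer: 2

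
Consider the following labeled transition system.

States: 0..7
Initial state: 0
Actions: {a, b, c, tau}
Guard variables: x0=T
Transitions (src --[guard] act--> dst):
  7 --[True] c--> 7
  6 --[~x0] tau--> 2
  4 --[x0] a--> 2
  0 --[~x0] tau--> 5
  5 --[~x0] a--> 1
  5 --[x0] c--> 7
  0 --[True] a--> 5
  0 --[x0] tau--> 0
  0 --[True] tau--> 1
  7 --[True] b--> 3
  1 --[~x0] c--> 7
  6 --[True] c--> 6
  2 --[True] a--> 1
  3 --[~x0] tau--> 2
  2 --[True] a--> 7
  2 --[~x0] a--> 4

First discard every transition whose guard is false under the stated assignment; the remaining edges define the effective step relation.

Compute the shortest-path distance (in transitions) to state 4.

Answer: UNREACHABLE

Working:
Breadth-first toward 4:
  L0 = {0}
  L1 = {1,5}
  L2 = {7}
  L3 = {3}
4 never appears.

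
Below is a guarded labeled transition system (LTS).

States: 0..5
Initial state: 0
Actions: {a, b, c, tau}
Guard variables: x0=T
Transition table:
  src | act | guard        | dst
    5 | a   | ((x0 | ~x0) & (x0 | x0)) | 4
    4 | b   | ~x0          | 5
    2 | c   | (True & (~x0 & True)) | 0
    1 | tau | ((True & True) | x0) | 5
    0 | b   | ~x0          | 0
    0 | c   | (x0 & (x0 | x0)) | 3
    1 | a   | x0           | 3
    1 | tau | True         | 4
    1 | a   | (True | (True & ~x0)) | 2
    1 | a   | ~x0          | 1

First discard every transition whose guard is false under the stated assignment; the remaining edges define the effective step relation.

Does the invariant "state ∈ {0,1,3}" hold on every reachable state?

Answer: INVARIANT HOLDS

Working:
Inv-set: {0,1,3}
Reach set: {0,3}
  0: ok
  3: ok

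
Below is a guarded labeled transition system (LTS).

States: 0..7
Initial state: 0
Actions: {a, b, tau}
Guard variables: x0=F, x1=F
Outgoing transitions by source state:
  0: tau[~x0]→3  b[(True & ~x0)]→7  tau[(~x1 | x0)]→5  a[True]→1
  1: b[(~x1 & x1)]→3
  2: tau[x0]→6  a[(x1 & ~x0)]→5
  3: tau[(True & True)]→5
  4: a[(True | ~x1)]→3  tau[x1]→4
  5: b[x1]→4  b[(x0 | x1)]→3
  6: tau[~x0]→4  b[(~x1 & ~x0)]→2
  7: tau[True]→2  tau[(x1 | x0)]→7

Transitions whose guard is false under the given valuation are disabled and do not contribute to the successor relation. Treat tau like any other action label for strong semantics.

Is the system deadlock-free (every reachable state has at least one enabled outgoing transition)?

Answer: DEADLOCK at state 1

Analysis:
Reach set: {0,1,2,3,5,7}
  0: a→1  b→7  tau→3  tau→5  [deg 4]
  1: ∅  [deadlock]
  2: ∅  [deadlock]
  3: tau→5  [deg 1]
  5: ∅  [deadlock]
  7: tau→2  [deg 1]
Path to 1: a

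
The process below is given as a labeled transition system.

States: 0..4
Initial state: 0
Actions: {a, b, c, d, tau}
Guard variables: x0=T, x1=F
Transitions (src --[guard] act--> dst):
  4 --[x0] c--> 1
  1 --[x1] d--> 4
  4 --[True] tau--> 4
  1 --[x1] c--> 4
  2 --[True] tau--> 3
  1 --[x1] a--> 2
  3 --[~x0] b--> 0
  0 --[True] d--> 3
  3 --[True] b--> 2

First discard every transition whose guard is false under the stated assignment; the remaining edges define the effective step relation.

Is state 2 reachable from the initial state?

Answer: REACHABLE

Analysis:
Guard filter leaves 5 enabled edge(s).
L0 = {0}
L1 = {3}  total {0,3}
L2 = {2}  total {0,2,3}
Reachable = {0,2,3}
Path to 2: d·b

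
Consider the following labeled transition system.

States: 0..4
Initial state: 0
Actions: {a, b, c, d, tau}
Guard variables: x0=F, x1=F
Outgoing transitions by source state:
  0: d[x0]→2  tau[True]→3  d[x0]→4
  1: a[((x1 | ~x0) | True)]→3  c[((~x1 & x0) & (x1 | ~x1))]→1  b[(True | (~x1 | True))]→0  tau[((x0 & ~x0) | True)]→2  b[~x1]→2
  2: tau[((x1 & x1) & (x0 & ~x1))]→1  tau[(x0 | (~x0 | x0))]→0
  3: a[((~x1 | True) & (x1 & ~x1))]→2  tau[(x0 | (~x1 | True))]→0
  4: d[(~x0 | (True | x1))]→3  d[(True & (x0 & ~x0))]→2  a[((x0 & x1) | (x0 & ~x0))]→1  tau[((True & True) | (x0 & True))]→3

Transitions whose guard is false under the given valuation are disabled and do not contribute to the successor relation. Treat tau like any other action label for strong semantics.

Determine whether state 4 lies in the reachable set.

Answer: UNREACHABLE

Analysis:
9 transition(s) survive guard evaluation.
depth 0: {0}
depth 1: {3}  now seen {0,3}
R = {0,3}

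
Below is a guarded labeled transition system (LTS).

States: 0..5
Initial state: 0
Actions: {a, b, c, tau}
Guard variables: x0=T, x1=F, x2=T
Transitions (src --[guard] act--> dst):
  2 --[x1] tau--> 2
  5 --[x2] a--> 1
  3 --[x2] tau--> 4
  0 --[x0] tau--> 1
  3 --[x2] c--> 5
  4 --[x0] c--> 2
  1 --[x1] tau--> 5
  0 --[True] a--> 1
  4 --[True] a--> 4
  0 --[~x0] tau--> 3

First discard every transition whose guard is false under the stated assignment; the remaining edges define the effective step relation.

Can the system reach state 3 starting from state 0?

After dropping false guards: 7 live edges.
depth 0: {0}
depth 1: {1}  now seen {0,1}
Reach set: {0,1}

Answer: UNREACHABLE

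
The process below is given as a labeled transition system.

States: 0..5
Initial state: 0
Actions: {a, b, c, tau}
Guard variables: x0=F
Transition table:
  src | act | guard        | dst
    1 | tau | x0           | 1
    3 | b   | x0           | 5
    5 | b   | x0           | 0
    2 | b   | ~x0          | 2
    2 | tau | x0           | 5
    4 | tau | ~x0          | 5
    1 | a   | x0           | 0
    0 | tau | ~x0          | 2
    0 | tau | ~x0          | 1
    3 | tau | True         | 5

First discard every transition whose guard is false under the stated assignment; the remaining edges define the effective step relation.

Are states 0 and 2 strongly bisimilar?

Compute ~ classes (split until stable):
  P[0] = {{0,1,2,3,4,5}}
  P[1] = {{0,3,4},{1,5},{2}}
  P[2] = {{0},{1,5},{2},{3,4}}
Fixed point at round 3; 4 class(es).
0∈{0}, 2∈{2}

Answer: NOT BISIMILAR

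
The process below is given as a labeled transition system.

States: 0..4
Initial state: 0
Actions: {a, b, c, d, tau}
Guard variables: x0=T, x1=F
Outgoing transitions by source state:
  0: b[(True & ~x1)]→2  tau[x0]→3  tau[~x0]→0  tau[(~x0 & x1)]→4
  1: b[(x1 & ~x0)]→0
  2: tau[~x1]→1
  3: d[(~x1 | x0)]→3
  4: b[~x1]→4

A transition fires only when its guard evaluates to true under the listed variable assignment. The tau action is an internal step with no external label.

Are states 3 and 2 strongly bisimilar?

Refine partition for ~:
  P[0] = {{0,1,2,3,4}}
  P[1] = {{0},{1},{2},{3},{4}}
5 equivalence class(es) (converged in 2)
[3]={3}  [2]={2}

Answer: NOT BISIMILAR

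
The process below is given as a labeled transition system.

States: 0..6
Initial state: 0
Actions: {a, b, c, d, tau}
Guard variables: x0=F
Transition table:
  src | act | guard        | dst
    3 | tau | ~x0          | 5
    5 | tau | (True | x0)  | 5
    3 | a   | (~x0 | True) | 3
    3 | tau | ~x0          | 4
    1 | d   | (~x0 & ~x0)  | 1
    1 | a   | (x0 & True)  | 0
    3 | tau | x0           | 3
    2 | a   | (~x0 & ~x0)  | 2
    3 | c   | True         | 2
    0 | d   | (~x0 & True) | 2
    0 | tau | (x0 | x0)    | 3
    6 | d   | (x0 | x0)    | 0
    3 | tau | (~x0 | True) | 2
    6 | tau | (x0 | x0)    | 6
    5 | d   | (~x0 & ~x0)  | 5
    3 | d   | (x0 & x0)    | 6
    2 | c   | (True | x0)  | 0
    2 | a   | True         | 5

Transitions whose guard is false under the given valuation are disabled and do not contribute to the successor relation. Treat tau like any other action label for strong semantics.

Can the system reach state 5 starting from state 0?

Guard filter leaves 12 enabled edge(s).
Layer 0: {0}
Layer 1: {2}  now seen {0,2}
Layer 2: {5}  now seen {0,2,5}
Reach set: {0,2,5}
witness 5: d·a

Answer: REACHABLE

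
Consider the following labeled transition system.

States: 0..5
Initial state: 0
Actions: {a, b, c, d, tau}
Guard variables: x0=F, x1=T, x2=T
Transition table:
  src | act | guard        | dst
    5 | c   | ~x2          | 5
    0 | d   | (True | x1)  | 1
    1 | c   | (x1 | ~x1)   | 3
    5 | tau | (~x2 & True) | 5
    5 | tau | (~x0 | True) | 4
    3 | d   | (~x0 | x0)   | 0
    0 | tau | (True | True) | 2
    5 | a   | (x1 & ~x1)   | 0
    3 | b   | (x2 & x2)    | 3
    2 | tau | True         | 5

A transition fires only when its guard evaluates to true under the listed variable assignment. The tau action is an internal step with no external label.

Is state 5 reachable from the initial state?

Guard filter leaves 7 enabled edge(s).
depth 0: {0}
depth 1: {1,2}  cumulative {0,1,2}
depth 2: {3,5}  cumulative {0,1,2,3,5}
depth 3: {4}  cumulative {0,1,2,3,4,5}
Reachable = {0,1,2,3,4,5}
trace reaching 5: tau·tau

Answer: REACHABLE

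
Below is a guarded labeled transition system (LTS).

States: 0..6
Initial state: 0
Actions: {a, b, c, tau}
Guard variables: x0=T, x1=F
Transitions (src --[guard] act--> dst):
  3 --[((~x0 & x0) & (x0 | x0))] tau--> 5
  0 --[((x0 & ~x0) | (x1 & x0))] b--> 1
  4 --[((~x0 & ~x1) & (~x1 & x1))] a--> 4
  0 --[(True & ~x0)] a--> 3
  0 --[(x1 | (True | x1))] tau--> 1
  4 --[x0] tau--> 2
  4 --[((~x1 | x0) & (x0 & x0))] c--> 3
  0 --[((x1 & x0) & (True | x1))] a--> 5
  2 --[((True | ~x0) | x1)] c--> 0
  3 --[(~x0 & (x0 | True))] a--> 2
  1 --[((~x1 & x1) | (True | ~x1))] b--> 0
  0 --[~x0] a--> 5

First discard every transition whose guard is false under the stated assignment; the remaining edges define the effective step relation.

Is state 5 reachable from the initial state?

5 transition(s) survive guard evaluation.
L0 = {0}
L1 = {1}  total {0,1}
Reach set: {0,1}

Answer: UNREACHABLE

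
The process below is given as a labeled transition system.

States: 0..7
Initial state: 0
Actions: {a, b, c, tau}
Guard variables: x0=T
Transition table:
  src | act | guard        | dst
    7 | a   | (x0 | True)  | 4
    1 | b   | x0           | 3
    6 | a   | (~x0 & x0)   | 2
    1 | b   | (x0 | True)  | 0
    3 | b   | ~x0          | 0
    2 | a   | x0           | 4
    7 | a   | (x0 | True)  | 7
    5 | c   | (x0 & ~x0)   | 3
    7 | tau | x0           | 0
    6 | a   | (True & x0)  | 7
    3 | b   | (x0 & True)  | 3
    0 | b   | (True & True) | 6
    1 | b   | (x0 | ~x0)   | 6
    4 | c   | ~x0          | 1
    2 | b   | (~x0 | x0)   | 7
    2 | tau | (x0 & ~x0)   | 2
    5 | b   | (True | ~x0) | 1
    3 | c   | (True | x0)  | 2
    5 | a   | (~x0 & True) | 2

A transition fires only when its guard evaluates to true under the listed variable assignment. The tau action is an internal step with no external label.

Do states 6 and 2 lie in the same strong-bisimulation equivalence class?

Bisimulation quotient by refinement:
  π0 = {{0,1,2,3,4,5,6,7}}
  π1 = {{0,1,5},{2},{3},{4},{6},{7}}
  π2 = {{0},{1},{2},{3},{4},{5},{6},{7}}
Fixed point at round 3; 8 class(es).
6∈{6}, 2∈{2}

Answer: NOT BISIMILAR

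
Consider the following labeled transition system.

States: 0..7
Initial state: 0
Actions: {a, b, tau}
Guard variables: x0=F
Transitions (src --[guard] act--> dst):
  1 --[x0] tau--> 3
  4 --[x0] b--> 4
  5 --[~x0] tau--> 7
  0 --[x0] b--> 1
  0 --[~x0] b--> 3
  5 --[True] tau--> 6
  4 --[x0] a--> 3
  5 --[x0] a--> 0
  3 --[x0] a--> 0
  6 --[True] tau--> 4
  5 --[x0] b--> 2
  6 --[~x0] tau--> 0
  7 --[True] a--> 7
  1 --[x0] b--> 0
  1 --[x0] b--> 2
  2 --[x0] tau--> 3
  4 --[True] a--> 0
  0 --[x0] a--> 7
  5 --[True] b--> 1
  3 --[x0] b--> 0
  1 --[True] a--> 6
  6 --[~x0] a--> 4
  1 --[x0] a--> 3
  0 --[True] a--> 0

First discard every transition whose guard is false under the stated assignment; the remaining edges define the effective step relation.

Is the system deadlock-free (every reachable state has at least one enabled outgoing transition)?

Answer: DEADLOCK at state 3

Trace:
Reachable = {0,3}
  0: a→0  b→3  [2 out]
  3: ∅  [deadlock]
trace reaching 3: b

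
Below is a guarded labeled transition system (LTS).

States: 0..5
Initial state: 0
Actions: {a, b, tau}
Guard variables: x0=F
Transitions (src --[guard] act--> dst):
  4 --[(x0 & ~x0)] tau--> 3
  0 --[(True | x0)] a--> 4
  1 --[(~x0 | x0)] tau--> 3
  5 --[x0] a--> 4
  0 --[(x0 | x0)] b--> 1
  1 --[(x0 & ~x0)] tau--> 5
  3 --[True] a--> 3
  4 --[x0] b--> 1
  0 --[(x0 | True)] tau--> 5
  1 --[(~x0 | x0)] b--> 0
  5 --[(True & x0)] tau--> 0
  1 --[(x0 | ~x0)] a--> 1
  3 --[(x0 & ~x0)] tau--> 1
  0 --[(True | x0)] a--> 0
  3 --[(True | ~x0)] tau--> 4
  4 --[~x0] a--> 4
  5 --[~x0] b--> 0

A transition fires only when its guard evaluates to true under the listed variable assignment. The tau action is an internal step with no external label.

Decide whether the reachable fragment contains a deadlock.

Reachable = {0,4,5}
  0: a→0  a→4  tau→5  [deg 3]
  4: a→4  [deg 1]
  5: b→0  [deg 1]

Answer: DEADLOCK-FREE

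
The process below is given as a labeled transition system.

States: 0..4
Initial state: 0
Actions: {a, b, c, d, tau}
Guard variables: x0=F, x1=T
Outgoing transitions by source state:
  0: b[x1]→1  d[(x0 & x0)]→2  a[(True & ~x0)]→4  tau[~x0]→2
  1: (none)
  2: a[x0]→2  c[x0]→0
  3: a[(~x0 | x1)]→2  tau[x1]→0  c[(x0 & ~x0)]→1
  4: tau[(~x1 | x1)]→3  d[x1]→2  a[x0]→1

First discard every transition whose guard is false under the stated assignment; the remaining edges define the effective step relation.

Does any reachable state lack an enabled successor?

R = {0,1,2,3,4}
  0: a→4  b→1  tau→2  [3 exit(s)]
  1: ∅  [deadlock]
  2: ∅  [deadlock]
  3: a→2  tau→0  [2 exit(s)]
  4: d→2  tau→3  [2 exit(s)]
witness 1: b

Answer: DEADLOCK at state 1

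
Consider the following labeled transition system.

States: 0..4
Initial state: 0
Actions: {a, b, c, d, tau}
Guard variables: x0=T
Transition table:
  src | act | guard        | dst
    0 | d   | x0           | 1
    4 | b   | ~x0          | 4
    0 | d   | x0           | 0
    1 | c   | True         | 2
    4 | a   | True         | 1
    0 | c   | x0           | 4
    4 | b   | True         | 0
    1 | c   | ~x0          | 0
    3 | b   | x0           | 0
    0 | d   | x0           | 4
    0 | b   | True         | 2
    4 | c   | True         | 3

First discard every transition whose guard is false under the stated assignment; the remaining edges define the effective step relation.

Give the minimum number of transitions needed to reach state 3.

BFS to 3:
  Layer 0: {0}
  Layer 1: {1,2,4}
  Layer 2: {3}
depth(3)=2, e.g. c·c

Answer: 2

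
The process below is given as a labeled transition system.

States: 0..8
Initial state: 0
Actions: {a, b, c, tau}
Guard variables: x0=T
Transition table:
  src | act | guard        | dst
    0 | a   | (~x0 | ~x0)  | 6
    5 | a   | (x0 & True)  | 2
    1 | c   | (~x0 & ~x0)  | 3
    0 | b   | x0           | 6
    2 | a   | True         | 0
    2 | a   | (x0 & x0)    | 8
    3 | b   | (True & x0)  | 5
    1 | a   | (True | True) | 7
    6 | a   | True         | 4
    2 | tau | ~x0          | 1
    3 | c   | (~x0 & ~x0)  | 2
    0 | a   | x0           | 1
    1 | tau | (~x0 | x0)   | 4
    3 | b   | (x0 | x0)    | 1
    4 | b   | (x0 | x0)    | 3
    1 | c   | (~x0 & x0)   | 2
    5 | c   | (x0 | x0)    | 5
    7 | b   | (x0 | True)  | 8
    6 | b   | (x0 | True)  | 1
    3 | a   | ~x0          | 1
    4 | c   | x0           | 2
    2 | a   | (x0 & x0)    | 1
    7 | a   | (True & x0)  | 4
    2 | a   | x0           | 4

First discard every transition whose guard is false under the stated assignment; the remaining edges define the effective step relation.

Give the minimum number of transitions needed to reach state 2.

Layered search for 2:
  Layer 0: {0}
  Layer 1: {1,6}
  Layer 2: {4,7}
  Layer 3: {2,3,8}
2 enters at depth 3; path a·tau·c

Answer: 3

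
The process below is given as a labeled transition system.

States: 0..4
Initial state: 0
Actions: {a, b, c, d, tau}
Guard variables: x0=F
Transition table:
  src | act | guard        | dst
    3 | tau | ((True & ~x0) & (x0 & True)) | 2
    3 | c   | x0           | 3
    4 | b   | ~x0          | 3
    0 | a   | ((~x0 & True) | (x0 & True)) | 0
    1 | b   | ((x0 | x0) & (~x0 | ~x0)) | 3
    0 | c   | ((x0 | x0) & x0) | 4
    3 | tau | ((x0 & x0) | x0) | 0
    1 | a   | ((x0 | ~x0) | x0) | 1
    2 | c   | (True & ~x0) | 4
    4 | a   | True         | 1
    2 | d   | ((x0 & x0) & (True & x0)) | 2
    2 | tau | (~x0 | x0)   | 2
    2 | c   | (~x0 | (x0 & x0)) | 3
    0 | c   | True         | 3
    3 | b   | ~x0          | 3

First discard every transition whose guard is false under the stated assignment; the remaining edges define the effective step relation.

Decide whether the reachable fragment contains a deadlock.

Answer: DEADLOCK-FREE

Working:
Reach set: {0,3}
  0: a→0  c→3  [deg 2]
  3: b→3  [deg 1]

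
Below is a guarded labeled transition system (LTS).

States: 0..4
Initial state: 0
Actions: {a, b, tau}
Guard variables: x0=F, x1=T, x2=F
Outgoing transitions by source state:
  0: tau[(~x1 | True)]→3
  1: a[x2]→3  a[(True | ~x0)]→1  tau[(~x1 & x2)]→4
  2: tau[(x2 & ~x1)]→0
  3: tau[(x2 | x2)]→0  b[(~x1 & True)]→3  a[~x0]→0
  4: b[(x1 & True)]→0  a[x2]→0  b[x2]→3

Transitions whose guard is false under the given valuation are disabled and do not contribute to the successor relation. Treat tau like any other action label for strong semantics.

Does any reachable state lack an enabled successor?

Reachable = {0,3}
  0: tau→3  [1 exit(s)]
  3: a→0  [1 exit(s)]

Answer: DEADLOCK-FREE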